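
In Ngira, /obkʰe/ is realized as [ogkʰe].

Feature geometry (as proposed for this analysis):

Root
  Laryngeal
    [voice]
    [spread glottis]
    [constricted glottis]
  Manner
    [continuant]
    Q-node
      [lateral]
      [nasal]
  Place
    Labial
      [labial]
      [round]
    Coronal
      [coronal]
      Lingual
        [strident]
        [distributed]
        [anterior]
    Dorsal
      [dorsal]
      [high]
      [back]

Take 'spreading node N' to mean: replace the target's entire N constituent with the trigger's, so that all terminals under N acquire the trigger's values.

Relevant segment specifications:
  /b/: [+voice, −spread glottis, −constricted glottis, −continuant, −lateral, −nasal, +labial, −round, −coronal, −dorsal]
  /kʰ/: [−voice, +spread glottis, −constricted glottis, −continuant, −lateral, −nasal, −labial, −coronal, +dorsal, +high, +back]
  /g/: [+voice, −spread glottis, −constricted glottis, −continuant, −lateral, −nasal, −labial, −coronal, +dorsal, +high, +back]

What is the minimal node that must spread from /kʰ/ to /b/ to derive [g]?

Place

Feature comparison: [labial], [round], [dorsal], [high], [back] differ between /b/ and [g]; the remaining terminals match.
The smallest constituent containing every changed terminal is Place — each of its daughters lacks at least one of the affected features.
If Place spreads, every terminal under it takes /kʰ/'s value, producing [g] as observed.
Had Root spread, [voice], [spread glottis] would have taken /kʰ/'s values; they stay as in /b/, confirming the spreading constituent is exactly Place.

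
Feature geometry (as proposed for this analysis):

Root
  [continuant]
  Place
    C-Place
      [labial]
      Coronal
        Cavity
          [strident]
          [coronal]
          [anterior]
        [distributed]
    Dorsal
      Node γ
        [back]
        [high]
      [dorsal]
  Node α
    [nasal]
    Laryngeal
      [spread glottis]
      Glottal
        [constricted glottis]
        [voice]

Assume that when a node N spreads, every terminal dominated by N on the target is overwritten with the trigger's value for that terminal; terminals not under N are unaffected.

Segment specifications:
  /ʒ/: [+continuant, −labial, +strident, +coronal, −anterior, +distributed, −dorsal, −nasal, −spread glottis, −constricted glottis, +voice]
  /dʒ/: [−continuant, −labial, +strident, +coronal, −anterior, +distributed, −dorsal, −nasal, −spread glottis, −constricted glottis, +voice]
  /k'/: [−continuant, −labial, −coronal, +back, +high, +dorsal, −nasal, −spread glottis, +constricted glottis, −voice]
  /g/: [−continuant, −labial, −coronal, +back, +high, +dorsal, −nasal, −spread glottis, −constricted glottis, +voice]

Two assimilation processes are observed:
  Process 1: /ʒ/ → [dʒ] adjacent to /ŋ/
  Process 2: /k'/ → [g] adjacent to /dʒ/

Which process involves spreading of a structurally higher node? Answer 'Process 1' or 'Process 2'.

Process 1: the feature that changes is [continuant]; the minimal node is [continuant] (depth 1).
Process 2 alters [voice], [constricted glottis]; the lowest common ancestor is Glottal (depth 3 from Root).
Depth 1 < depth 3; Process 1 involves the structurally higher constituent [continuant].

Process 1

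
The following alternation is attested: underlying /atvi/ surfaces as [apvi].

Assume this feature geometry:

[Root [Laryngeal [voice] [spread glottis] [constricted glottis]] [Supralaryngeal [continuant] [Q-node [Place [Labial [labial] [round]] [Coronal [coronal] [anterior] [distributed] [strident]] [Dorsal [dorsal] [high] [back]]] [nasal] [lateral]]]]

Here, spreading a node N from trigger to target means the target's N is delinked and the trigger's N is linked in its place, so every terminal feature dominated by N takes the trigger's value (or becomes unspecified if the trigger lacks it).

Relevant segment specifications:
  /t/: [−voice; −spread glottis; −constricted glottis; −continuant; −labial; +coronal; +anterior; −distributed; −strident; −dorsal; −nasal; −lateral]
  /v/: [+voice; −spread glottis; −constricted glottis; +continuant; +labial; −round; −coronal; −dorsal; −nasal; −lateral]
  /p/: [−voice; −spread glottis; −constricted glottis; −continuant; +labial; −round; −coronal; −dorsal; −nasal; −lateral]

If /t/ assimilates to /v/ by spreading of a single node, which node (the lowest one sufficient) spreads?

/t/ and [p] differ in [labial], [round], [coronal], [anterior], [distributed], [strident]; every other specified feature is identical.
Tracing each changed feature up the tree, the paths first meet at Place; any lower node misses at least one of them.
Spreading Place from /v/ overwrites each of those terminals with /v/'s values, yielding exactly [p].
Features on which the two segments disagree outside Place, such as [continuant], [voice], are unchanged — nothing dominating them spread, and Place is the minimal sufficient constituent.

Place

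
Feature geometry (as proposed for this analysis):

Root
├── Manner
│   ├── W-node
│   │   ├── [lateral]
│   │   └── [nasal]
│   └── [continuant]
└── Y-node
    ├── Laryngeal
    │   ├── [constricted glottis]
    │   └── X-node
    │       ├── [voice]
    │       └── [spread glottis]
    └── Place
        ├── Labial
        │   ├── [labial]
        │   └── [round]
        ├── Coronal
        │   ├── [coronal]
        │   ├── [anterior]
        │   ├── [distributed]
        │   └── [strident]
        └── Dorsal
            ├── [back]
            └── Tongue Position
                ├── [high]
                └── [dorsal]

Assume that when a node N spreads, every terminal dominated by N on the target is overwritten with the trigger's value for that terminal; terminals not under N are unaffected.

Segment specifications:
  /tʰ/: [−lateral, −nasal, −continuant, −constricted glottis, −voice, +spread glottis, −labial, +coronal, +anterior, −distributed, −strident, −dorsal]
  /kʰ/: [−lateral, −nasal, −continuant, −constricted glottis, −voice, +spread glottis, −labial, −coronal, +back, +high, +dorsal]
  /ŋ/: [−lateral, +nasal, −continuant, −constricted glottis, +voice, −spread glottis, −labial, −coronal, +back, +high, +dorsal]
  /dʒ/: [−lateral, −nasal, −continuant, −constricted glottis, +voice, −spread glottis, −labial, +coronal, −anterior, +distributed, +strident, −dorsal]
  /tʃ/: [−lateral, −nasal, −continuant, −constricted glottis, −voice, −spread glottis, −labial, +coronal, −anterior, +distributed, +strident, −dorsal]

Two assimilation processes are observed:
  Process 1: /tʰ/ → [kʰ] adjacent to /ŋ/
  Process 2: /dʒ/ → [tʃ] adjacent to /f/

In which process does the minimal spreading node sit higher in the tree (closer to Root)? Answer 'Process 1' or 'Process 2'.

Process 1 alters [coronal], [anterior], [distributed], [strident], [dorsal], [high], [back]; the lowest common ancestor is Place (depth 2 from Root).
In Process 2, [voice] changes, so the minimal spreading node is [voice] at depth 4.
Place (depth 2) sits above [voice] (depth 4), making Process 1 the one with the higher spreading node.

Process 1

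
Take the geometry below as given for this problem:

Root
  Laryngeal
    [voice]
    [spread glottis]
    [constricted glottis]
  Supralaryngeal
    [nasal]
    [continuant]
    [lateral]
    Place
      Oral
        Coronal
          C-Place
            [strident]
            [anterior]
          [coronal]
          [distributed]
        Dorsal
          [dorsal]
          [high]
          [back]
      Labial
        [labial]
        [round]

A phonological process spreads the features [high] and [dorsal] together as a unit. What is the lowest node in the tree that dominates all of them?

Dorsal

[high] is immediately dominated by Dorsal.
[dorsal] is immediately dominated by Dorsal.
The lowest node appearing on every path is Dorsal; each proper daughter of Dorsal fails to dominate at least one of the listed features.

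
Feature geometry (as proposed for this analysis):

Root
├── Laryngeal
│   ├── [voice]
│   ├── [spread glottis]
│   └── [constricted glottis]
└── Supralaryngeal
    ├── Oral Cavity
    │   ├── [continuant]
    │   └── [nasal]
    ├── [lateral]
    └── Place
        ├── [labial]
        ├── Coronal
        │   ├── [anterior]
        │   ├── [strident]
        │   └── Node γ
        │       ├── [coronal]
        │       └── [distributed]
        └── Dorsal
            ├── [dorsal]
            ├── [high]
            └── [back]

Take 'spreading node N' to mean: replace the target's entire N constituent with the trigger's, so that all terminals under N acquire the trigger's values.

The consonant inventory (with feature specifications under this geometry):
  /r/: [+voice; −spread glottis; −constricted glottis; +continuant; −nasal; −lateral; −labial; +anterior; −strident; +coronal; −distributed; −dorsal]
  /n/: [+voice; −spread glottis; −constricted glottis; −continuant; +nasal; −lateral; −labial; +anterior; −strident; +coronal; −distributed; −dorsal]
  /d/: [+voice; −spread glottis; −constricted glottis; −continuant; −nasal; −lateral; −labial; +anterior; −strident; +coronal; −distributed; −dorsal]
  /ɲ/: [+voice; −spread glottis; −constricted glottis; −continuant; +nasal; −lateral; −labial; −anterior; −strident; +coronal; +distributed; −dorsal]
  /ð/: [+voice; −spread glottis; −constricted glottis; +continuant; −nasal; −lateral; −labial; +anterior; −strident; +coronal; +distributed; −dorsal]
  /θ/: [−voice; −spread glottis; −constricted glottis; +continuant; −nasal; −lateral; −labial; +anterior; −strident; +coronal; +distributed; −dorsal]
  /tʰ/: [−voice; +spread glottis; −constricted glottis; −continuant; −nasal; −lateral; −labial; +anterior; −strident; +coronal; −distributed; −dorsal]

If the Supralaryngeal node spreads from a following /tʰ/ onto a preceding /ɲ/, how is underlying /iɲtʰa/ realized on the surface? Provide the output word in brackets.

Supralaryngeal immediately or transitively dominates [continuant], [nasal], [lateral], [labial], [anterior], [strident], [coronal], [distributed], [dorsal], [high], [back].
Spreading Supralaryngeal from /tʰ/ onto /ɲ/ replaces those values with /tʰ/'s: [−continuant], [−nasal], [−lateral], [−labial], [+anterior], [−strident], [+coronal], [−distributed], [−dorsal]. Features outside Supralaryngeal ([voice], [spread glottis], [constricted glottis]) stay as in /ɲ/.
This feature bundle is that of [d], so /iɲtʰa/ surfaces as [idtʰa].

[idtʰa]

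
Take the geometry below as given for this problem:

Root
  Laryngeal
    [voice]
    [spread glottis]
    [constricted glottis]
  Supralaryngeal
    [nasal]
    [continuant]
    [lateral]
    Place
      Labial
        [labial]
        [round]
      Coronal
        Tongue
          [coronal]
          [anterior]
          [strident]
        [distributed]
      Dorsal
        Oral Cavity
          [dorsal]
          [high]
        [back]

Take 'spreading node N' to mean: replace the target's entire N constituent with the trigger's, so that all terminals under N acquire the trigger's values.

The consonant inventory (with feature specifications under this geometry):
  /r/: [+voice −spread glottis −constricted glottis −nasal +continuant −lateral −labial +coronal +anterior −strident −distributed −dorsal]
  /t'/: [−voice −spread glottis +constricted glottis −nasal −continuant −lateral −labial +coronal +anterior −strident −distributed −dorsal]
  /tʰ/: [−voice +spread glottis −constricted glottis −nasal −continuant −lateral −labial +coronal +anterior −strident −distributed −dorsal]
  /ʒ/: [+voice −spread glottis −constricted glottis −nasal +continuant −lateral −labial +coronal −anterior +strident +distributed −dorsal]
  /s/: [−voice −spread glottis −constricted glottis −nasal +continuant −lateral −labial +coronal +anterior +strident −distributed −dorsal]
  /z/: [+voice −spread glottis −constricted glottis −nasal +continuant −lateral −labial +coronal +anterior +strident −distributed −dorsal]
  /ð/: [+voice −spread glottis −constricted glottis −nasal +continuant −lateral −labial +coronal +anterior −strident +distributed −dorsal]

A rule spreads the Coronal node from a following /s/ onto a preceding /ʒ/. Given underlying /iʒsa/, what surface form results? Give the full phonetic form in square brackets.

Terminals under Coronal in this geometry: [coronal], [anterior], [strident], [distributed].
After delinking /ʒ/'s Coronal and linking /s/'s, the affected terminals become [+coronal], [+anterior], [+strident], [−distributed]; [voice], [spread glottis], [constricted glottis], … (outside Coronal) are retained from /ʒ/.
The resulting bundle matches /z/ in the inventory; substituting it for /ʒ/ gives [izsa].

[izsa]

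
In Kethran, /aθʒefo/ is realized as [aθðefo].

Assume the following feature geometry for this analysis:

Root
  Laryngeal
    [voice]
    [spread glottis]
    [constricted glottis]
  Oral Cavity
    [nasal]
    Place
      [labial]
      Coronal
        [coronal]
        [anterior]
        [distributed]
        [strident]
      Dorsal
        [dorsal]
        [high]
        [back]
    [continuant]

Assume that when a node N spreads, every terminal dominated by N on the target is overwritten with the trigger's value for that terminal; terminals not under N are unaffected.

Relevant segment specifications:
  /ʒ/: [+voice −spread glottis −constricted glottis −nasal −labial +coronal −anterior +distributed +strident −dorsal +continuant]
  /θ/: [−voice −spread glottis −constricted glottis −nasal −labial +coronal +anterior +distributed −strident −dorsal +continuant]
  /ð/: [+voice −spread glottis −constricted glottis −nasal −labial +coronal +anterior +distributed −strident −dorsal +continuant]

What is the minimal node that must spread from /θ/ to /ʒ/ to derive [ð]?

Coronal

Comparing /ʒ/ with its surface form [ð], the features that change are [anterior], [strident].
Tracing each changed feature up the tree, the paths first meet at Coronal; any lower node misses at least one of them.
Delinking /ʒ/'s Coronal and associating /θ/'s Coronal gives precisely the feature bundle of [ð].
[voice] stays as in /ʒ/ although /θ/ differs there, so no node dominating it spread; among the remaining candidates Coronal is the lowest that derives the output.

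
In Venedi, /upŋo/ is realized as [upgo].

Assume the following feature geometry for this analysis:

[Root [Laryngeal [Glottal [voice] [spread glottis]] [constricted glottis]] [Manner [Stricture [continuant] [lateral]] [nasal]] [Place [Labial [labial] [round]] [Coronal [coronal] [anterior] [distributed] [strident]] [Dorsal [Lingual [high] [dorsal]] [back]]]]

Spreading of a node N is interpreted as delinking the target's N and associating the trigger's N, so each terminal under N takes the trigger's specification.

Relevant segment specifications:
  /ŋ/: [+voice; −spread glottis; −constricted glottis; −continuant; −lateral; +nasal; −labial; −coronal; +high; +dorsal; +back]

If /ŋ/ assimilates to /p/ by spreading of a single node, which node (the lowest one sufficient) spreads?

[nasal]

Feature comparison: [nasal] differs between /ŋ/ and [g]; the remaining terminals match.
With a single altered terminal, the smallest constituent that could spread is that terminal — [nasal].
Features on which the two segments disagree outside [nasal], such as [voice], [dorsal], are unchanged — nothing dominating them spread, and [nasal] is the minimal sufficient constituent.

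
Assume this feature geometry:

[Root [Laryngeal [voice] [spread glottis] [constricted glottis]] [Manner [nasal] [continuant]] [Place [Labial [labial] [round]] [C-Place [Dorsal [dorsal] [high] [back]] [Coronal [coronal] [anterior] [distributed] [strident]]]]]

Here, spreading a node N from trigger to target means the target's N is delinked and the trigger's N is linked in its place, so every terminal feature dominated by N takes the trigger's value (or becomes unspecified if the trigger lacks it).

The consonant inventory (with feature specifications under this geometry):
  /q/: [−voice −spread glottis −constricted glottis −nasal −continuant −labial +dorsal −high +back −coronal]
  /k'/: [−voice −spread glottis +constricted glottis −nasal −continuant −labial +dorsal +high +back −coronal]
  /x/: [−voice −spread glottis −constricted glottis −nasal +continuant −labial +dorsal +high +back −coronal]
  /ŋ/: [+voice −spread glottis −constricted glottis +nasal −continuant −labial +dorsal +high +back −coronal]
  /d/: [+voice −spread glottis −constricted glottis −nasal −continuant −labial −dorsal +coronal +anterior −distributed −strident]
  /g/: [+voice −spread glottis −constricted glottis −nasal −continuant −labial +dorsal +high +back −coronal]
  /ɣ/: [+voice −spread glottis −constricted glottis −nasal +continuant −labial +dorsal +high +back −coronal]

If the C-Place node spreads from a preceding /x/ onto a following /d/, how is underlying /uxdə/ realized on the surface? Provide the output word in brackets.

Terminals under C-Place in this geometry: [dorsal], [high], [back], [coronal], [anterior], [distributed], [strident].
Spreading C-Place from /x/ onto /d/ replaces those values with /x/'s: [+dorsal], [+high], [+back], [−coronal]. Features outside C-Place ([voice], [spread glottis], [constricted glottis], …) stay as in /d/.
Among the inventory, only /g/ has exactly this specification, giving the surface form [uxgə].

[uxgə]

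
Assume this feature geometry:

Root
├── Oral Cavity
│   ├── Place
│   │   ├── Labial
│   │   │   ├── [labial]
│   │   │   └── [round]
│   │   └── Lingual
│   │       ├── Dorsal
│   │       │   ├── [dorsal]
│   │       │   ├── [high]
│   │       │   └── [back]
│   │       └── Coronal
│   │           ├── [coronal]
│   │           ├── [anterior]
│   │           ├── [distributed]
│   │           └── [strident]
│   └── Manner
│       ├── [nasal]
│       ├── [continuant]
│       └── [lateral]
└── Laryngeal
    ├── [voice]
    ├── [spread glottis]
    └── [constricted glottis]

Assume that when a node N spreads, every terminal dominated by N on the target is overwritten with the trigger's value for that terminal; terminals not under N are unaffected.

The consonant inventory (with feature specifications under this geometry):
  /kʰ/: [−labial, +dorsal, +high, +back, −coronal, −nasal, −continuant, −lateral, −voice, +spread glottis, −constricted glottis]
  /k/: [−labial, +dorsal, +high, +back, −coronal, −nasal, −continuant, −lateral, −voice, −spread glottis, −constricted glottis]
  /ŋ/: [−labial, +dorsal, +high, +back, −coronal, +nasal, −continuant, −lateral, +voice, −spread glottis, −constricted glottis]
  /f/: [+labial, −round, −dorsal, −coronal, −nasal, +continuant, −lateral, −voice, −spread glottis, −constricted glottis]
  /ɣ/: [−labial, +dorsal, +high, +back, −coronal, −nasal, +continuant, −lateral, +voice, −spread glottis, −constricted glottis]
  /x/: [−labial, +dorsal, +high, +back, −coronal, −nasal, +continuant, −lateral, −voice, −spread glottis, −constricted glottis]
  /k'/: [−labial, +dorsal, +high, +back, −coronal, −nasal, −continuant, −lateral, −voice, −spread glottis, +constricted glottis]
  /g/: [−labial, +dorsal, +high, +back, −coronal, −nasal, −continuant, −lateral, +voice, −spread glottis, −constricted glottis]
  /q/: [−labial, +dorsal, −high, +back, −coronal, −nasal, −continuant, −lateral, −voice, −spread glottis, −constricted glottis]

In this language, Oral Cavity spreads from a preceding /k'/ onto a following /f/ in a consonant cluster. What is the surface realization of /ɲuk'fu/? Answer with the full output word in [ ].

[ɲuk'ku]

Oral Cavity immediately or transitively dominates [labial], [round], [dorsal], [high], [back], [coronal], [anterior], [distributed], [strident], [nasal], [continuant], [lateral].
The target acquires /k'/'s values for everything under Oral Cavity — [−labial], [+dorsal], [+high], [+back], [−coronal], [−nasal], [−continuant], [−lateral] — while keeping its own [voice], [spread glottis], [constricted glottis].
Among the inventory, only /k/ has exactly this specification, giving the surface form [ɲuk'ku].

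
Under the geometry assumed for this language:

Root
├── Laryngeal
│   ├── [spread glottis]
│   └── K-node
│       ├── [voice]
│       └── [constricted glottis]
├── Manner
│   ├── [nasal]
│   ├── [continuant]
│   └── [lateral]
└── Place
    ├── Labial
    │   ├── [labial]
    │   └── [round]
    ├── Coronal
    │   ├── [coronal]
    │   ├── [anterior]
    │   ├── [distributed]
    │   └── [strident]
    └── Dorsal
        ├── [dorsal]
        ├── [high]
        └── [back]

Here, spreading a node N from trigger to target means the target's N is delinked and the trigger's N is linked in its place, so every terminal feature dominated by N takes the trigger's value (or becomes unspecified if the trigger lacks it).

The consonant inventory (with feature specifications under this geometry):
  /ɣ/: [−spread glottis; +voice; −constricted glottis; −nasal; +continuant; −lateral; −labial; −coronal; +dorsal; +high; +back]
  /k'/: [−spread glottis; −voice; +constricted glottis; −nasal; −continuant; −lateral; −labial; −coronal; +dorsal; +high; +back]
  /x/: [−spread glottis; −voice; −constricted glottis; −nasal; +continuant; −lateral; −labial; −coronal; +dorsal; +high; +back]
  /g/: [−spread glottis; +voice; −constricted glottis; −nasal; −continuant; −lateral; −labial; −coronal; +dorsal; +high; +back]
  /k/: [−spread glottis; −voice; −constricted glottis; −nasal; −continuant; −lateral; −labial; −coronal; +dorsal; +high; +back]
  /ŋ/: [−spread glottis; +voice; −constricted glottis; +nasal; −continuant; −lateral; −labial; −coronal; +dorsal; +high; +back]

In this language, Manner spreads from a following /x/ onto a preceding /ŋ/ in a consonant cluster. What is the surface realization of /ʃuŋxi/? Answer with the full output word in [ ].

Terminals under Manner in this geometry: [nasal], [continuant], [lateral].
After delinking /ŋ/'s Manner and linking /x/'s, the affected terminals become [−nasal], [+continuant], [−lateral]; [spread glottis], [voice], [constricted glottis], … (outside Manner) are retained from /ŋ/.
This feature bundle is that of [ɣ], so /ʃuŋxi/ surfaces as [ʃuɣxi].

[ʃuɣxi]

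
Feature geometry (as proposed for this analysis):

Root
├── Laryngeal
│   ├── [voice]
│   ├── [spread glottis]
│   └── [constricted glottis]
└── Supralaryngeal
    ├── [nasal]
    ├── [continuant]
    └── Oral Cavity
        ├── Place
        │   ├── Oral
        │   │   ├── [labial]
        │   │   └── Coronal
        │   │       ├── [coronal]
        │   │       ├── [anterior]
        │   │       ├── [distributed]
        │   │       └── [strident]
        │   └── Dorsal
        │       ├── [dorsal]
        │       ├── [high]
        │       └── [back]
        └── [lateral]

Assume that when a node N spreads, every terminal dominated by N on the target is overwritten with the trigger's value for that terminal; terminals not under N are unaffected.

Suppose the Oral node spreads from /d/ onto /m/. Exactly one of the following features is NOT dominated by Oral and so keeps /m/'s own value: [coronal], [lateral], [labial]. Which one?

[lateral]

Oral dominates exactly [labial], [coronal], [anterior], [distributed], [strident].
[labial], [coronal] all lie under Oral, so they are overwritten when Oral spreads.
[lateral] attaches under Oral Cavity, not under Oral, so /m/ retains its own value for [lateral].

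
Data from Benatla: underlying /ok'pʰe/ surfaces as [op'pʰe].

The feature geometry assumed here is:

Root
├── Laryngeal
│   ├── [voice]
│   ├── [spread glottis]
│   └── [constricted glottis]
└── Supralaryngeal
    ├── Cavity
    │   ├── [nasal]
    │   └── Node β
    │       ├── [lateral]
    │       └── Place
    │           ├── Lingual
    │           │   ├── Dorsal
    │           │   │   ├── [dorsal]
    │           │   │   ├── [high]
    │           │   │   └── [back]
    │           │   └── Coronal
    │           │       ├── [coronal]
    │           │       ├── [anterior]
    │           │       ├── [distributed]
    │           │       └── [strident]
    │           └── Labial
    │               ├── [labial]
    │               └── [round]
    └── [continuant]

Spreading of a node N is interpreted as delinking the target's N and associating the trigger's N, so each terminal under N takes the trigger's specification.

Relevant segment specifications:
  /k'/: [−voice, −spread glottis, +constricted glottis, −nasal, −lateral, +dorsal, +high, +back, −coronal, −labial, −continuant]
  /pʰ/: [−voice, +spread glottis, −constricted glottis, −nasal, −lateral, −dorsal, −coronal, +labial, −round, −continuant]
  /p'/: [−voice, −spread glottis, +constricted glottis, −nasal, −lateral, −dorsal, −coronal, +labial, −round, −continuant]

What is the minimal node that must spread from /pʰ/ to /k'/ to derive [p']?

/k'/ and [p'] differ in [labial], [round], [dorsal], [high], [back]; every other specified feature is identical.
These terminals are all dominated by Place, and no proper subconstituent of Place covers them all; Place is their lowest common ancestor.
If Place spreads, every terminal under it takes /pʰ/'s value, producing [p'] as observed.
[constricted glottis], [spread glottis] stay as in /k'/ although /pʰ/ differs there, so no node dominating them spread; among the remaining candidates Place is the lowest that derives the output.

Place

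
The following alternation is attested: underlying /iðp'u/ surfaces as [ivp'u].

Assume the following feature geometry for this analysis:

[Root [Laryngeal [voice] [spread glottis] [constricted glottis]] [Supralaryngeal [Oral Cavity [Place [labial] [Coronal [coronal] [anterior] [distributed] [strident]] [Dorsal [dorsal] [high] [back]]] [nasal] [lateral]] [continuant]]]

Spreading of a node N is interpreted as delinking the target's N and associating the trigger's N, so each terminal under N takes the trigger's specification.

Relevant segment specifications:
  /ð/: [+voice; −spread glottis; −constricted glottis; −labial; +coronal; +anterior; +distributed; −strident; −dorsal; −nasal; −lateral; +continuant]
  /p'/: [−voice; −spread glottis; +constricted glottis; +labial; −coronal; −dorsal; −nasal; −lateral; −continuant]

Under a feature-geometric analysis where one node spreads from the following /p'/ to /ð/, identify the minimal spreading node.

/ð/ and [v] differ in [labial], [coronal], [anterior], [distributed], [strident]; every other specified feature is identical.
These terminals are all dominated by Place, and no proper subconstituent of Place covers them all; Place is their lowest common ancestor.
Delinking /ð/'s Place and associating /p'/'s Place gives precisely the feature bundle of [v].
[voice], [continuant] stay as in /ð/ although /p'/ differs there, so no node dominating them spread; among the remaining candidates Place is the lowest that derives the output.

Place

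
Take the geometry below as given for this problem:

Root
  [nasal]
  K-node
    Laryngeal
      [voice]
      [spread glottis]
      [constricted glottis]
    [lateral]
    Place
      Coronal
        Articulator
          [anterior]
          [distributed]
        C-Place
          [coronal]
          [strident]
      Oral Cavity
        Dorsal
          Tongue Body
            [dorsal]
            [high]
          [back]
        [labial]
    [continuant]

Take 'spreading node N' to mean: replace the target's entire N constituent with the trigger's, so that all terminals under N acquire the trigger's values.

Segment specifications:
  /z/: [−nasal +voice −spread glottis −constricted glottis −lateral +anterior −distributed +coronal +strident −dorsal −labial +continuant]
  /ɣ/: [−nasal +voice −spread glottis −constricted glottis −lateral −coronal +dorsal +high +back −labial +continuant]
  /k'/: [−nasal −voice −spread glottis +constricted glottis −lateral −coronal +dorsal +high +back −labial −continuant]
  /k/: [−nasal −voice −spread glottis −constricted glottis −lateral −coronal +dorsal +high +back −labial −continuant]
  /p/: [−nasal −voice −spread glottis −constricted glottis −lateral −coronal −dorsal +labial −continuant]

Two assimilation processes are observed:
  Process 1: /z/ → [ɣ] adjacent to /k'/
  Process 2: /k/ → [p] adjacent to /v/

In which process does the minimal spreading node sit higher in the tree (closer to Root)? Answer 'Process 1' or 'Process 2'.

Process 1

Process 1 alters [coronal], [anterior], [distributed], [strident], [dorsal], [high], [back]; the lowest common ancestor is Place (depth 2 from Root).
Process 2: the features that change are [labial], [dorsal], [high], [back]; the minimal node is Oral Cavity (depth 3).
Depth 2 < depth 3; Process 1 involves the structurally higher constituent Place.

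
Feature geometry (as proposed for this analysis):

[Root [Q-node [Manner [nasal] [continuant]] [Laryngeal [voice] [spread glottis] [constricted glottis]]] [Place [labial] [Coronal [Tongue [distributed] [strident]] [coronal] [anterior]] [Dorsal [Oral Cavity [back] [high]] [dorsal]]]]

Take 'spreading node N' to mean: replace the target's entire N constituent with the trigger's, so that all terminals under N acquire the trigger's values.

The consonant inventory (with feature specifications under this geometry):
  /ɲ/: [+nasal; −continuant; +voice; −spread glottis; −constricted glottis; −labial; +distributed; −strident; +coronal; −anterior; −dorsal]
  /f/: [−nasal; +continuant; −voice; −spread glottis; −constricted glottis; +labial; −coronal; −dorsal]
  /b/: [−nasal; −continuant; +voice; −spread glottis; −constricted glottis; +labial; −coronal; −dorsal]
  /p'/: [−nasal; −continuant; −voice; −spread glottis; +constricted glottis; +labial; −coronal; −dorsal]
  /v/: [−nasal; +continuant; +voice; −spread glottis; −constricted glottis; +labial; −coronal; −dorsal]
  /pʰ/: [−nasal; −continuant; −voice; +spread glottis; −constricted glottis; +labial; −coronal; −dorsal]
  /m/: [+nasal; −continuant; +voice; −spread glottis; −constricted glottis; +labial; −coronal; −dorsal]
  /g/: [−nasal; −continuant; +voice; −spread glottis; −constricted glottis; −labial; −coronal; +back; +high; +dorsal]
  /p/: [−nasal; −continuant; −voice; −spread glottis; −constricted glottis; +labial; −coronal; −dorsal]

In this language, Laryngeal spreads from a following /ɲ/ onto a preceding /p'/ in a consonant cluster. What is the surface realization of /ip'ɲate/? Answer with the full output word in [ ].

Terminals under Laryngeal in this geometry: [voice], [spread glottis], [constricted glottis].
The target acquires /ɲ/'s values for everything under Laryngeal — [+voice], [−spread glottis], [−constricted glottis] — while keeping its own [nasal], [continuant], [labial], ….
Among the inventory, only /b/ has exactly this specification, giving the surface form [ibɲate].

[ibɲate]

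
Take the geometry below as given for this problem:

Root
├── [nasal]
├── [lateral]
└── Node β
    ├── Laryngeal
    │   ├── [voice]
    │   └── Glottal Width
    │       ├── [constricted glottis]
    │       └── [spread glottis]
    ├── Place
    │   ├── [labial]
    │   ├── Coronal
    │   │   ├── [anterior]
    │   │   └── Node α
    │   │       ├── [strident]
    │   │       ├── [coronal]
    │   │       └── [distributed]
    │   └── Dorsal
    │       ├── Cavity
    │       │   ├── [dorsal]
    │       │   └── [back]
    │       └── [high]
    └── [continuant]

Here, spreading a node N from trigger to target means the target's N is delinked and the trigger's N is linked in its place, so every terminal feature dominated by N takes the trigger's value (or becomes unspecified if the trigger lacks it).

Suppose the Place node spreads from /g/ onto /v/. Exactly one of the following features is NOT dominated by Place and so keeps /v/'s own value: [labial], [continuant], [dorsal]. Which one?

Place dominates exactly [labial], [anterior], [strident], [coronal], [distributed], [dorsal], [back], [high].
Spreading Place replaces [dorsal], [labial] with the trigger's values, since each sits inside the Place constituent.
[continuant] attaches under Node β, not under Place, so /v/ retains its own value for [continuant].

[continuant]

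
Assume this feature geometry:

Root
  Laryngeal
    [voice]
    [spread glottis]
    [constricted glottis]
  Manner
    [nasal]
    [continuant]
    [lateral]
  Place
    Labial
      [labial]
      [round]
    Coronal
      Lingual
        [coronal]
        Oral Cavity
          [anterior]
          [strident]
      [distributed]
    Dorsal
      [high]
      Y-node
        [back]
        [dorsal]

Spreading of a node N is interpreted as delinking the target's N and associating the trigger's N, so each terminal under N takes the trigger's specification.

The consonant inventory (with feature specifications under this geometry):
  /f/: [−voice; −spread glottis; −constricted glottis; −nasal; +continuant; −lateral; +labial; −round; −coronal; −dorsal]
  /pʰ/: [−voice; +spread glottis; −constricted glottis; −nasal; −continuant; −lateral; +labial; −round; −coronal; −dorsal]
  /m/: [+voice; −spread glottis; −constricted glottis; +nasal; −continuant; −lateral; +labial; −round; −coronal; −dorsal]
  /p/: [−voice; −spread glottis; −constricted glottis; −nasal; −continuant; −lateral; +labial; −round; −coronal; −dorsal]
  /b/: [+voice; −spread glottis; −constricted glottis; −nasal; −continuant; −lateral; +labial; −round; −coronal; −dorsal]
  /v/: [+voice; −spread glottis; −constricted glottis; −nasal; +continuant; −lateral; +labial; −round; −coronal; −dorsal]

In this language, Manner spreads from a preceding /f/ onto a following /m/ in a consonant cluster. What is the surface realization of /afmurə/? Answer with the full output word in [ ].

[afvurə]

The Manner node dominates the terminals [nasal], [continuant], [lateral].
The target acquires /f/'s values for everything under Manner — [−nasal], [+continuant], [−lateral] — while keeping its own [voice], [spread glottis], [constricted glottis], ….
The resulting bundle matches /v/ in the inventory; substituting it for /m/ gives [afvurə].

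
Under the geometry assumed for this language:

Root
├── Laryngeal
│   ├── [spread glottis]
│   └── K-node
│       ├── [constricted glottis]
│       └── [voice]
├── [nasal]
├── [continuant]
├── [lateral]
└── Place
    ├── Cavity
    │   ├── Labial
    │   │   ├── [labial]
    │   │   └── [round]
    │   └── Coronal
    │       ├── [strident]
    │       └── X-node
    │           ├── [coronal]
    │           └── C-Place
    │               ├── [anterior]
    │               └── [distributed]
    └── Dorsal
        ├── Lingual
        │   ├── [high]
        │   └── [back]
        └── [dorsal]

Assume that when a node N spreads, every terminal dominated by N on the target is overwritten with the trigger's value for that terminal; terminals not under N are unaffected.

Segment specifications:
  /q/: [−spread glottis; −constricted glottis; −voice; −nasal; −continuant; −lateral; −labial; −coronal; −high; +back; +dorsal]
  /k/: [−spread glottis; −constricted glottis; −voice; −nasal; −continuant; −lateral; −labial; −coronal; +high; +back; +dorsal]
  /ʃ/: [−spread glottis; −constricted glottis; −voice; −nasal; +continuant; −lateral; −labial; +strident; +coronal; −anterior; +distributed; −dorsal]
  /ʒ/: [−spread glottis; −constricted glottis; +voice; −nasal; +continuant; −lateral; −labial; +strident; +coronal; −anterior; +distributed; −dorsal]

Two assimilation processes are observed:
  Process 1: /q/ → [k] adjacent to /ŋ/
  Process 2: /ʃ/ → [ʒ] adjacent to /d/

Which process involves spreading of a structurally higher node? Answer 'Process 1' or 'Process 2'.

Process 2

In Process 1, [high] changes, so the minimal spreading node is [high] at depth 4.
Process 2 alters [voice]; the lowest dominating node is [voice] (depth 3 from Root).
[voice] is closer to Root than [high], so Process 2 spreads the higher node.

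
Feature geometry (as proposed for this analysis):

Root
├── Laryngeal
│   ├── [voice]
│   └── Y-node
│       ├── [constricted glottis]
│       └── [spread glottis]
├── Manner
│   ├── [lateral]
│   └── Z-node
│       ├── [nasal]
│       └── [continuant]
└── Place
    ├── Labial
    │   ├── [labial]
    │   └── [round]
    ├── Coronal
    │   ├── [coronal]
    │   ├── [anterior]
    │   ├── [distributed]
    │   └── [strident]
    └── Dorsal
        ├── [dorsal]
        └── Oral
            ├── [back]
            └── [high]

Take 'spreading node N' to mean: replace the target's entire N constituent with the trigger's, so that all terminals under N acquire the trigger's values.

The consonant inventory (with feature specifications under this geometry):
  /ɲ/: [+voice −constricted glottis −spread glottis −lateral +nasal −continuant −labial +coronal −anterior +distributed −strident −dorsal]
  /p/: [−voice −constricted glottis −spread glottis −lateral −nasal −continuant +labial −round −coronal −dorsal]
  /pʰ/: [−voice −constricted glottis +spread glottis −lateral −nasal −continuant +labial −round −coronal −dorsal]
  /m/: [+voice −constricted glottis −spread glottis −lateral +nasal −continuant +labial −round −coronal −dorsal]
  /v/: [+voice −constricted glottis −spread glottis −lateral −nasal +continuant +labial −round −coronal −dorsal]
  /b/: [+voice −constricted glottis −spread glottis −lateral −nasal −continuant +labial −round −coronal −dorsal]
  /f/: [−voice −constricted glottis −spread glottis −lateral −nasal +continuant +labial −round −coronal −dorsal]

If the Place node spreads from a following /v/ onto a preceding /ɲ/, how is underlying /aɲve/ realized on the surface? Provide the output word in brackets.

The Place node dominates the terminals [labial], [round], [coronal], [anterior], [distributed], [strident], [dorsal], [back], [high].
The target acquires /v/'s values for everything under Place — [+labial], [−round], [−coronal], [−dorsal] — while keeping its own [voice], [constricted glottis], [spread glottis], ….
This feature bundle is that of [m], so /aɲve/ surfaces as [amve].

[amve]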